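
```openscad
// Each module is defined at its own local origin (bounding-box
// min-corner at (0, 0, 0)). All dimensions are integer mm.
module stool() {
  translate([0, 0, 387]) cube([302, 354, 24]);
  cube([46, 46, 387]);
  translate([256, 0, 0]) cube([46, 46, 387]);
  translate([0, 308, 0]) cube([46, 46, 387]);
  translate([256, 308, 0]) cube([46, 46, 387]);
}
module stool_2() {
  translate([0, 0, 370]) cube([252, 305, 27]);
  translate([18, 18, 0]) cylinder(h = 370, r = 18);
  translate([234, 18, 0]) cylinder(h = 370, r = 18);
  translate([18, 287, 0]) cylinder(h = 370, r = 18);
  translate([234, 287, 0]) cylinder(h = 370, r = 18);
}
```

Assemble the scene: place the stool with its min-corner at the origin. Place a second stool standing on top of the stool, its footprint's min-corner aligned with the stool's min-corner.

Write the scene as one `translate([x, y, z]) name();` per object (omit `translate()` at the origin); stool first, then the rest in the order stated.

stool();
translate([0, 0, 411]) stool_2();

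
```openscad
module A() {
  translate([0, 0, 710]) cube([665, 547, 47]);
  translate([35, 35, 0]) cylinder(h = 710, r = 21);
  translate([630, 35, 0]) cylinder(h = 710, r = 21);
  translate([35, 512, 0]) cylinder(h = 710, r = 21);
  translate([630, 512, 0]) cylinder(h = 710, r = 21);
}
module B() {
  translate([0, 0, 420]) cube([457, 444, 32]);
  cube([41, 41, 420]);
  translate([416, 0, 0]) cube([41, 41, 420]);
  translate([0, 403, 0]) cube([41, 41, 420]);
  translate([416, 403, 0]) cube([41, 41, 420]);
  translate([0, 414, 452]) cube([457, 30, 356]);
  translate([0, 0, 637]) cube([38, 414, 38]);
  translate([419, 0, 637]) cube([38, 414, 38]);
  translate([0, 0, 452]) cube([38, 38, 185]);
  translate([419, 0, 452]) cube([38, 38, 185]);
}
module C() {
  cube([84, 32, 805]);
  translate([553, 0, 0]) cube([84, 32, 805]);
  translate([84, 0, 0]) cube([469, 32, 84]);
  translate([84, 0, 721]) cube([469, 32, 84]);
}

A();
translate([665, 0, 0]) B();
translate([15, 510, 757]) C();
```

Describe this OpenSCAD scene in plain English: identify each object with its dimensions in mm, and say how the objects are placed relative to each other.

A is a rectangular dining table. The top is 665×547×47 mm with its upper surface at z = 757 mm. It stands on four round legs of 42 mm diameter, each leg's bounding box inset 14 mm from the nearest pair of top edges, running from the floor to the underside of the top.

B is a chair: 457×444 mm seat, 32 mm thick, top at z = 452 mm, on four 41 mm square corner legs flush with the seat edges. A 30 mm thick backrest slab spans the full seat width, extending 356 mm above the seat top, its back face flush with the seat's +y edge. Two armrests of 38×38 mm section run along each side from the seat's front edge to the front of the backrest, top faces 223 mm above the seat top and outer faces flush with the seat's x-edges; a 38×38 mm post under the front of each armrest stands on the seat at the front corner.

C is a picture frame with a 469×637 mm rectangular opening (x by z) and a uniform 84 mm border on every side. Frame depth is 32 mm along y. It is built from two vertical stiles running the full outside height and two horizontal rails spanning the gap between the stiles.

The chair is against the table's +x side, with their −y faces flush. The picture frame is on top of the table.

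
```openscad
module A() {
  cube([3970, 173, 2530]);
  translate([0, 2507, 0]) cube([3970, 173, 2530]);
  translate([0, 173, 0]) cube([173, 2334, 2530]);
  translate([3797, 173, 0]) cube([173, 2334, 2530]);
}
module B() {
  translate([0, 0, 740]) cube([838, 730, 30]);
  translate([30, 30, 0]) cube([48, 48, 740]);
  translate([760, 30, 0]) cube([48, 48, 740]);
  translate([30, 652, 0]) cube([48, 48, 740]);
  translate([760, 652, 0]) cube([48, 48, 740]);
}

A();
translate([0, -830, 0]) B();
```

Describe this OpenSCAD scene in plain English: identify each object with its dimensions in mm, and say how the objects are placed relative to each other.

A is the wall frame of a small rectangular building: four walls, each 2530 mm tall and 173 mm thick, enclosing a footprint 3970 mm (x) by 2680 mm (y) outside-to-outside, with no floor or roof. The front and back walls (the −y and +y sides) span the full width; the two side walls fit between them.

B is a rectangular dining table. The top is 838×730×30 mm with its upper surface at z = 770 mm. It stands on four 48×48 mm square legs, each inset 30 mm from the nearest pair of top edges, running from the floor to the underside of the top.

The table is on the floor beside the house frame on its −y side.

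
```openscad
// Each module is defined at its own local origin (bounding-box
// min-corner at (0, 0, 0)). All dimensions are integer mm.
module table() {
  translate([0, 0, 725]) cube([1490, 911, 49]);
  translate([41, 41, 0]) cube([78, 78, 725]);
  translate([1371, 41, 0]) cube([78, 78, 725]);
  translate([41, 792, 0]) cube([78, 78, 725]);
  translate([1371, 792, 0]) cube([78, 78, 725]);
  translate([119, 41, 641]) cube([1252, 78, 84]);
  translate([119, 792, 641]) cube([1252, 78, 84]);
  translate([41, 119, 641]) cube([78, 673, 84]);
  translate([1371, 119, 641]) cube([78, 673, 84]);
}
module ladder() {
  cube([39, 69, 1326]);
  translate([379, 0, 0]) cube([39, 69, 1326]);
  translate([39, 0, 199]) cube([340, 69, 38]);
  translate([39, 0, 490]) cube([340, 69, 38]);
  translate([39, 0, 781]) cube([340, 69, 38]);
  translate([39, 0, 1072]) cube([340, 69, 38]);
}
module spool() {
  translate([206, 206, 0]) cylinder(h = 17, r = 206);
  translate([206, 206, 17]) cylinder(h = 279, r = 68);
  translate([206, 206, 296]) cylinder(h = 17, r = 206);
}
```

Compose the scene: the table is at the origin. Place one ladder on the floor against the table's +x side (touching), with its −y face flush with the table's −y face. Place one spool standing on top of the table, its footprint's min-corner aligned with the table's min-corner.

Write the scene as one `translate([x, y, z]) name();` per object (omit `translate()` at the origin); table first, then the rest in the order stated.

table();
translate([1490, 0, 0]) ladder();
translate([0, 0, 774]) spool();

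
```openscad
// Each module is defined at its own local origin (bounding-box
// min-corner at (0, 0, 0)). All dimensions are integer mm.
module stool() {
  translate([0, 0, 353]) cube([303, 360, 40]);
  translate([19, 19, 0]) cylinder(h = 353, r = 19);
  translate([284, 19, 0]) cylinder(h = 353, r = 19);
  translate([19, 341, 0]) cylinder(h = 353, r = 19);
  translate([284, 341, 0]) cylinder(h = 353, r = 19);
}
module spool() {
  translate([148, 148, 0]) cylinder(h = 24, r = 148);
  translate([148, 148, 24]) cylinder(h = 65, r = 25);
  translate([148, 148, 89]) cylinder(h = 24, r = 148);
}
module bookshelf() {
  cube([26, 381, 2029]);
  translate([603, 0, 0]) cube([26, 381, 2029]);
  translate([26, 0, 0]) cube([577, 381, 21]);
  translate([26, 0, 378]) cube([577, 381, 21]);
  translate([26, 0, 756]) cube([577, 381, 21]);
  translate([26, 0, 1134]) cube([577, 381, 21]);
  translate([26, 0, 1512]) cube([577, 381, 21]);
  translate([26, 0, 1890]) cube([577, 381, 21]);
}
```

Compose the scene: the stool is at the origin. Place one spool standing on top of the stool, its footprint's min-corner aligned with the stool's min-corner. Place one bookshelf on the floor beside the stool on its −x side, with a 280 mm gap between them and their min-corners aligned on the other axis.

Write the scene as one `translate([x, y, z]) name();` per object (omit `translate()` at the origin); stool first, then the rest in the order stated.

stool();
translate([0, 0, 393]) spool();
translate([-909, 0, 0]) bookshelf();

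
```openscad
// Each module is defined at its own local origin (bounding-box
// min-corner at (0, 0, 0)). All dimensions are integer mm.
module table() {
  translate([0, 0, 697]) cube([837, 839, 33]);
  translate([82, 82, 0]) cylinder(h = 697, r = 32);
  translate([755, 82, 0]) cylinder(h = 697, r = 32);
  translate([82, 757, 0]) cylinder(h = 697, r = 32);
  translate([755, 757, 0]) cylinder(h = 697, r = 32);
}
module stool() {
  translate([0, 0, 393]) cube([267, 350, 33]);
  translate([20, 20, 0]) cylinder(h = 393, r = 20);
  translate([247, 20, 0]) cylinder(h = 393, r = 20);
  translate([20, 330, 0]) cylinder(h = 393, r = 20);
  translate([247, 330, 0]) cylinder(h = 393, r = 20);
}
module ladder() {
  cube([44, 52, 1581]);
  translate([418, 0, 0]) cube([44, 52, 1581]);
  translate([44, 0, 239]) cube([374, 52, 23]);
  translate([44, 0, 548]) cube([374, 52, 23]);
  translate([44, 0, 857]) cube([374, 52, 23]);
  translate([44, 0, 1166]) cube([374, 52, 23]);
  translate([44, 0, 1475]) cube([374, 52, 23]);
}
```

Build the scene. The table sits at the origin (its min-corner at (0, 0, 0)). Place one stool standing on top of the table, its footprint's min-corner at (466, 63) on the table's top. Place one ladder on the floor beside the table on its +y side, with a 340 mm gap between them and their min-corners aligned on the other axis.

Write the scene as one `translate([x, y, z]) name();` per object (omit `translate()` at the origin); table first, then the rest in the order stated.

table();
translate([466, 63, 730]) stool();
translate([0, 1179, 0]) ladder();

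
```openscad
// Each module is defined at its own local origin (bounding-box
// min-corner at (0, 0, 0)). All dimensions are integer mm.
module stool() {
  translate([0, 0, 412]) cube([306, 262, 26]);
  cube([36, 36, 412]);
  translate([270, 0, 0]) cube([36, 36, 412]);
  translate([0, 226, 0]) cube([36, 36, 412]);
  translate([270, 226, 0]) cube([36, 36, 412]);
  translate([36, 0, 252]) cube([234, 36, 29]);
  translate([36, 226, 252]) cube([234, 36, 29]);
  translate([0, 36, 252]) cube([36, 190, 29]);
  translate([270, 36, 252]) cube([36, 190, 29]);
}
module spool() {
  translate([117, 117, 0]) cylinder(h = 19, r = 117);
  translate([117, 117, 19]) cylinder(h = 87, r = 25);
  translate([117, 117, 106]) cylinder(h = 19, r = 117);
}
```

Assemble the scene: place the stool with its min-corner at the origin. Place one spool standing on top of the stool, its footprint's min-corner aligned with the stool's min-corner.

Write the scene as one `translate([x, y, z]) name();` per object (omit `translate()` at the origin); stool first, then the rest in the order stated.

stool();
translate([0, 0, 438]) spool();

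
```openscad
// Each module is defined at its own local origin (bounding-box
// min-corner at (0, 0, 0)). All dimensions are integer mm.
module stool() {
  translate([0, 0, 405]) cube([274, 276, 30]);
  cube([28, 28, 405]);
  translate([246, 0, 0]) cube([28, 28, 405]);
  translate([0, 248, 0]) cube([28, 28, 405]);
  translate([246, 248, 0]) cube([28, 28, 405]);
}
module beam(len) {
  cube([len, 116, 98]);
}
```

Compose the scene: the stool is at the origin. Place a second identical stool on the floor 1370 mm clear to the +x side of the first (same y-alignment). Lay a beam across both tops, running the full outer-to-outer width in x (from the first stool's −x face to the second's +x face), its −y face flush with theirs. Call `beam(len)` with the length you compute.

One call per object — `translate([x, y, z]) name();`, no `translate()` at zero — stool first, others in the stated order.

stool();
translate([1644, 0, 0]) stool();
translate([0, 0, 435]) beam(1918);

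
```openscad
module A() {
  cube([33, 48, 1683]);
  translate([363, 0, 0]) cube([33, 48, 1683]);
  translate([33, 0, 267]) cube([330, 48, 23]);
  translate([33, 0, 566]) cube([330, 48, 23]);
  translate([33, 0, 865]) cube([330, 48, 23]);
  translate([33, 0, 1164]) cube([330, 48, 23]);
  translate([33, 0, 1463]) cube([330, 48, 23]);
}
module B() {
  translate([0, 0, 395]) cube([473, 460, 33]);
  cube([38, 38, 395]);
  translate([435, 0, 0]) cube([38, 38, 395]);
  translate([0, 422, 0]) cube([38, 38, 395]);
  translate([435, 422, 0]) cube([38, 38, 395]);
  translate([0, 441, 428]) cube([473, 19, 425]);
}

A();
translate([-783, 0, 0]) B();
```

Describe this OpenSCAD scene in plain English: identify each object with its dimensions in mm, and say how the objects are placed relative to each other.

A is a straight ladder. Two 33×48 mm vertical rails, 1683 mm tall, stand 396 mm apart (outside-to-outside) with their front faces coplanar on the −y side. 5 rungs, each 48 mm deep and 23 mm tall, span between the inner faces of the rails, front faces flush with the rails. The lowest rung's underside is at z = 267 mm and rungs are spaced 299 mm apart (underside to underside).

B is a chair: 473×460 mm seat, 33 mm thick, top at z = 428 mm, on four 38 mm square corner legs flush with the seat edges. A 19 mm thick backrest slab spans the full seat width, extending 425 mm above the seat top, its back face flush with the seat's +y edge.

The chair is on the floor beside the ladder on its −x side.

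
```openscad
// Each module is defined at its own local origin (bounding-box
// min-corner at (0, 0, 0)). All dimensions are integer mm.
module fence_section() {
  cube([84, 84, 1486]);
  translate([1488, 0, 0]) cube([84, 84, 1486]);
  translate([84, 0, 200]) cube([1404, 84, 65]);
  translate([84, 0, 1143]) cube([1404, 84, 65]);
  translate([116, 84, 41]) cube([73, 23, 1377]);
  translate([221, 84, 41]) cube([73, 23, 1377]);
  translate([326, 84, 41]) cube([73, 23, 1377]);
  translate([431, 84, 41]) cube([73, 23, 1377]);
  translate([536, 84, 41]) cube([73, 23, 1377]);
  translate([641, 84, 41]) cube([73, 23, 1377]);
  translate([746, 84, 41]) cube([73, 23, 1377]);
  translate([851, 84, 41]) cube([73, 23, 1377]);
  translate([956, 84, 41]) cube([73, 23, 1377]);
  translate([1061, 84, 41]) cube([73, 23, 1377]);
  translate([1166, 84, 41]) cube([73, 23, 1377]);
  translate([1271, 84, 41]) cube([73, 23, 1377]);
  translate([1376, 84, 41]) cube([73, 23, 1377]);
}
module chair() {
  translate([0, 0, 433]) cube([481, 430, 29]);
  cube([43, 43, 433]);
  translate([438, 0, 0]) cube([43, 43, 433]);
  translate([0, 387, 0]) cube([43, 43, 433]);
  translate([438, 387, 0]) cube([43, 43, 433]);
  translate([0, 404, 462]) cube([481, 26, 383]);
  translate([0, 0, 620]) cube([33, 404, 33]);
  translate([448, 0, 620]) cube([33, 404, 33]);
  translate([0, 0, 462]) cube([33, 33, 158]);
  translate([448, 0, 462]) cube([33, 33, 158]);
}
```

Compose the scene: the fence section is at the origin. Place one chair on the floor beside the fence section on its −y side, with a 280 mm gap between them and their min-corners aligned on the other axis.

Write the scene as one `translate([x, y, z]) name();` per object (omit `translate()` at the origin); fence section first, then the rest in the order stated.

fence_section();
translate([0, -710, 0]) chair();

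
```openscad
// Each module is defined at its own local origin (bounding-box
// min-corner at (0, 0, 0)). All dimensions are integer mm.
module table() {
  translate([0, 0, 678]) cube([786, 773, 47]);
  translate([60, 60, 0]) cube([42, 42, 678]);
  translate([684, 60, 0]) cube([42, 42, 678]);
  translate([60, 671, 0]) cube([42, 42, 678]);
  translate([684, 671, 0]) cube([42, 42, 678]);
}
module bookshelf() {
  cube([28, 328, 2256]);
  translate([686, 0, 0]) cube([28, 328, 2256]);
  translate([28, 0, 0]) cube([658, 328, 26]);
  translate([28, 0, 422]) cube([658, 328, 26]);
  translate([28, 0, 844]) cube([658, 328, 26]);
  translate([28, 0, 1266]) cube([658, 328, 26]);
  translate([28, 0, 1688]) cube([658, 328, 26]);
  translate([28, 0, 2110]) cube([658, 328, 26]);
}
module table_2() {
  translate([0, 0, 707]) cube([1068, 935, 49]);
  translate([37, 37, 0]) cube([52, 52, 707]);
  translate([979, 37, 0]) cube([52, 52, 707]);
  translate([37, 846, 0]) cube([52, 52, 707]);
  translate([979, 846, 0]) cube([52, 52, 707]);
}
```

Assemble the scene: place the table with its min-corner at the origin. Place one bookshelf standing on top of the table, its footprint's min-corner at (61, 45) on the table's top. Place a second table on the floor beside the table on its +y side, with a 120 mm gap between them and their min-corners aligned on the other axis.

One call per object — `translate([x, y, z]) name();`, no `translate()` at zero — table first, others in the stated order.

table();
translate([61, 45, 725]) bookshelf();
translate([0, 893, 0]) table_2();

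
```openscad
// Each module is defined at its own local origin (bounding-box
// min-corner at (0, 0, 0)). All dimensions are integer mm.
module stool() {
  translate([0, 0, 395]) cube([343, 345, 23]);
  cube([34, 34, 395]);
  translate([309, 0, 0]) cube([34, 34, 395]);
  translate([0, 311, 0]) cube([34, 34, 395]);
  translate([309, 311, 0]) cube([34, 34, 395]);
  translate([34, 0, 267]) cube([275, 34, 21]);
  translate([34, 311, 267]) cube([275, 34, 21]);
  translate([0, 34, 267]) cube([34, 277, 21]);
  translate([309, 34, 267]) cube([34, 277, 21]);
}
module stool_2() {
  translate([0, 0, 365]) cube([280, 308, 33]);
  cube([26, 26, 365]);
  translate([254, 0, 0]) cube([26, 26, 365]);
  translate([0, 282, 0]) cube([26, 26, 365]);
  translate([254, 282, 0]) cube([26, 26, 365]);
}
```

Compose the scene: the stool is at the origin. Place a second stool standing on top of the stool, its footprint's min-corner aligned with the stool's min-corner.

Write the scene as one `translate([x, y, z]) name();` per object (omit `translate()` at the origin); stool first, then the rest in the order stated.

stool();
translate([0, 0, 418]) stool_2();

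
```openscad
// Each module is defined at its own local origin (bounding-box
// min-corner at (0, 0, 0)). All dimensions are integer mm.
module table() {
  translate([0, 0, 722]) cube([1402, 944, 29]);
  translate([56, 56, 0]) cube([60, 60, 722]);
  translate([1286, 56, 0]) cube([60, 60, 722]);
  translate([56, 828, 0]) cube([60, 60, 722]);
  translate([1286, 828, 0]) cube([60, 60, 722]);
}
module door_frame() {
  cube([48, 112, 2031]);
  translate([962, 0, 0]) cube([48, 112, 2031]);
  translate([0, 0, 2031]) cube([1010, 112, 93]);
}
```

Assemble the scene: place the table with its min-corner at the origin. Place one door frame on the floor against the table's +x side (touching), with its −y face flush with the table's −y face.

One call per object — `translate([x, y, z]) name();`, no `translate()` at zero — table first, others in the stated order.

table();
translate([1402, 0, 0]) door_frame();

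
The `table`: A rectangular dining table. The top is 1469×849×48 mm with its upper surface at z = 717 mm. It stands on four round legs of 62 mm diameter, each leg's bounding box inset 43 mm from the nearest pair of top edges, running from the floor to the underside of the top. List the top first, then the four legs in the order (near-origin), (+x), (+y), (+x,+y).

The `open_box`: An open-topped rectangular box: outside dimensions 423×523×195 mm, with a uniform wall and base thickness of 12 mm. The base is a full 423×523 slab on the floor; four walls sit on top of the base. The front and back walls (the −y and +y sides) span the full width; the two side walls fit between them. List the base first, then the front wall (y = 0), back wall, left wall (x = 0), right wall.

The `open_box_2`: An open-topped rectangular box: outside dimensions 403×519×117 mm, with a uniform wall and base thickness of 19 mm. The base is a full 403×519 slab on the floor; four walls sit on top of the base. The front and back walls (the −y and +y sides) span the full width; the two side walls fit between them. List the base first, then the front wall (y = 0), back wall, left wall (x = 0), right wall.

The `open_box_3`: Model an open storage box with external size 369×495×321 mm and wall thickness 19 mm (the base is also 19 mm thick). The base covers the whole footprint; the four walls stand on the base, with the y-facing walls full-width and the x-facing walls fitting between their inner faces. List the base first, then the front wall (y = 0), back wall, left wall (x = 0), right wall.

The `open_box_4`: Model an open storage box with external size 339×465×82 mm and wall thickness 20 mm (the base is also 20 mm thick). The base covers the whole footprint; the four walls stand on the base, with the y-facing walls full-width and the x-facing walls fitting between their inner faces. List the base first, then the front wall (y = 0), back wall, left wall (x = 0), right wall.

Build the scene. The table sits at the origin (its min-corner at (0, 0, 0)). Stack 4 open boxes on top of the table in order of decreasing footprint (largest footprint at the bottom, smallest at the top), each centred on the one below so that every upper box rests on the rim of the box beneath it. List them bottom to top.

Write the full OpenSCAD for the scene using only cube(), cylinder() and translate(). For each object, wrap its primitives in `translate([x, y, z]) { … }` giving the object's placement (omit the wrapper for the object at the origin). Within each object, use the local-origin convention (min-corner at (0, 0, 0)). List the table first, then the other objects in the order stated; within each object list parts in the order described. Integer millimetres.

translate([0, 0, 669]) cube([1469, 849, 48]);
translate([74, 74, 0]) cylinder(h = 669, r = 31);
translate([1395, 74, 0]) cylinder(h = 669, r = 31);
translate([74, 775, 0]) cylinder(h = 669, r = 31);
translate([1395, 775, 0]) cylinder(h = 669, r = 31);
translate([523, 163, 717]) {
  cube([423, 523, 12]);
  translate([0, 0, 12]) cube([423, 12, 183]);
  translate([0, 511, 12]) cube([423, 12, 183]);
  translate([0, 12, 12]) cube([12, 499, 183]);
  translate([411, 12, 12]) cube([12, 499, 183]);
}
translate([533, 165, 912]) {
  cube([403, 519, 19]);
  translate([0, 0, 19]) cube([403, 19, 98]);
  translate([0, 500, 19]) cube([403, 19, 98]);
  translate([0, 19, 19]) cube([19, 481, 98]);
  translate([384, 19, 19]) cube([19, 481, 98]);
}
translate([550, 177, 1029]) {
  cube([369, 495, 19]);
  translate([0, 0, 19]) cube([369, 19, 302]);
  translate([0, 476, 19]) cube([369, 19, 302]);
  translate([0, 19, 19]) cube([19, 457, 302]);
  translate([350, 19, 19]) cube([19, 457, 302]);
}
translate([565, 192, 1350]) {
  cube([339, 465, 20]);
  translate([0, 0, 20]) cube([339, 20, 62]);
  translate([0, 445, 20]) cube([339, 20, 62]);
  translate([0, 20, 20]) cube([20, 425, 62]);
  translate([319, 20, 20]) cube([20, 425, 62]);
}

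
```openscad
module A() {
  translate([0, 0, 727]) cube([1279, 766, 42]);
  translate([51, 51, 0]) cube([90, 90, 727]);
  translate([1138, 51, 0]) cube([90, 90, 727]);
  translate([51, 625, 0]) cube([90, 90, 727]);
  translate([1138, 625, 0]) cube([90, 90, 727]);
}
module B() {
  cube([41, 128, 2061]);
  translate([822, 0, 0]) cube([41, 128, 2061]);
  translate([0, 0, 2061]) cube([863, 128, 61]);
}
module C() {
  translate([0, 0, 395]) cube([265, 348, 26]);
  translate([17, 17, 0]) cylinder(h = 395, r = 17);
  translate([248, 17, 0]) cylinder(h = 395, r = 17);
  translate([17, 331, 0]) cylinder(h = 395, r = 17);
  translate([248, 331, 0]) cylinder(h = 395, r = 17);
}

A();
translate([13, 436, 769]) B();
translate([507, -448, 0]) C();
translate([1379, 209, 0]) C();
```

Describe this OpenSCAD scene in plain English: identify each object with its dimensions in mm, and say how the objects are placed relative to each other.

A is a table: top 1279 mm (x) × 766 mm (y), 42 mm thick, upper face at z = 769 mm, on four 90×90 mm square legs, each inset 51 mm from the nearest pair of top edges, running from z = 0 to the bottom of the top.

B is a rectangular door frame: two vertical jambs of 41×128 mm section, 2061 mm tall, with a clear opening 781 mm wide between their inner faces. A header 61 mm tall and 128 mm deep lies on top of the jambs and spans the full outside width.

C is a four-legged stool. The seat is 265×348 mm, 26 mm thick, top at z = 421 mm. It stands on four round legs, each 34 mm in diameter, from z = 0 to the seat underside, each leg's axis is inset half a diameter from the nearest pair of seat edges (so the leg's bounding box is flush with the corner).

The door frame is on top of the table. Two stools sit around the table at the −y, +x sides.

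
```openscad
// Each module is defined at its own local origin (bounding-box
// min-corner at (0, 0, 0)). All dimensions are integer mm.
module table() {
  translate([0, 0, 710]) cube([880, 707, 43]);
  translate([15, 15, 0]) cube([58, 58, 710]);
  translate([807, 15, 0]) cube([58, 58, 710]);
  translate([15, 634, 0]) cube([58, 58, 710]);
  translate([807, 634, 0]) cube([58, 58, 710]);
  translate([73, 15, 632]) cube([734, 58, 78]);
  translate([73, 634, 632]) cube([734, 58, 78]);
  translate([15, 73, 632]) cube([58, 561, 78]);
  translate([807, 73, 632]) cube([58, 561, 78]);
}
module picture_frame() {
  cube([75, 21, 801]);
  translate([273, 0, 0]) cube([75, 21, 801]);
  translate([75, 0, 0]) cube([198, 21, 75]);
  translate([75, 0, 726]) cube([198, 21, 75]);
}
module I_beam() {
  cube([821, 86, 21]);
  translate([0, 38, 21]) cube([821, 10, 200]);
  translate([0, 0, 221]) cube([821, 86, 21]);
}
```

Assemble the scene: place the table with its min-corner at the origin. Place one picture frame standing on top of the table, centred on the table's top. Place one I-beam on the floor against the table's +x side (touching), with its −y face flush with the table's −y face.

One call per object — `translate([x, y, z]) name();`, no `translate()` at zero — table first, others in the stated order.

table();
translate([266, 343, 753]) picture_frame();
translate([880, 0, 0]) I_beam();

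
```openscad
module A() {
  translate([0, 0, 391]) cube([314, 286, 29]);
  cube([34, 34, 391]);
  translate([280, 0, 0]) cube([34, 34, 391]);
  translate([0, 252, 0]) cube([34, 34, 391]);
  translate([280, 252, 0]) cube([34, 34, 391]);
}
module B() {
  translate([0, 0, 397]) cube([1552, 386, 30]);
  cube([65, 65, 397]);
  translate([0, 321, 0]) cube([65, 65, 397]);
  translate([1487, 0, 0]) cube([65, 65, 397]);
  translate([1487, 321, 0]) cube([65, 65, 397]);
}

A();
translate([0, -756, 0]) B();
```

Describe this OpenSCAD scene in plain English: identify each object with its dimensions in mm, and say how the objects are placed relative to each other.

A is a four-legged stool. The seat is 314×286 mm, 29 mm thick, top at z = 420 mm. It stands on four square legs, each 34×34 mm in cross-section, from z = 0 to the seat underside, each flush with a corner of the seat.

B is a bench: a 1552×386 mm seat slab, 30 mm thick, top at z = 427 mm, on four 65×65 mm square legs flush with the seat corners and standing on z = 0.

The bench is on the floor beside the stool on its −y side.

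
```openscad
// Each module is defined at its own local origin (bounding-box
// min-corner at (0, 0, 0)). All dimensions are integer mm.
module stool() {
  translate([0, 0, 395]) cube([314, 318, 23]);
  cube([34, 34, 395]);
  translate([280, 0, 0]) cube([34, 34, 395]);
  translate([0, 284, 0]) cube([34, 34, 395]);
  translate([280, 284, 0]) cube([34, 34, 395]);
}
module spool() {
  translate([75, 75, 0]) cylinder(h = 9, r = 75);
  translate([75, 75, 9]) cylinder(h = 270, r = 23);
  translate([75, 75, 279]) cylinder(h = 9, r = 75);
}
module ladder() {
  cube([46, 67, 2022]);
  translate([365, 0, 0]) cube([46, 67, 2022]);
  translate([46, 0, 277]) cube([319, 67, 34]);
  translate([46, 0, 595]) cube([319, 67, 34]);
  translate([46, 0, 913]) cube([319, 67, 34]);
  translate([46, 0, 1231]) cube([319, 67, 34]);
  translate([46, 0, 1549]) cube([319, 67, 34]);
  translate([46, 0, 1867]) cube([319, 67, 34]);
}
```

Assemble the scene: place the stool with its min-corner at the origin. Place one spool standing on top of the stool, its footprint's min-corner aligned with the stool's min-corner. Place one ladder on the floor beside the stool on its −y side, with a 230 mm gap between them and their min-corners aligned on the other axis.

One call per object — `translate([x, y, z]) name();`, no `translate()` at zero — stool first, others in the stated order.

stool();
translate([0, 0, 418]) spool();
translate([0, -297, 0]) ladder();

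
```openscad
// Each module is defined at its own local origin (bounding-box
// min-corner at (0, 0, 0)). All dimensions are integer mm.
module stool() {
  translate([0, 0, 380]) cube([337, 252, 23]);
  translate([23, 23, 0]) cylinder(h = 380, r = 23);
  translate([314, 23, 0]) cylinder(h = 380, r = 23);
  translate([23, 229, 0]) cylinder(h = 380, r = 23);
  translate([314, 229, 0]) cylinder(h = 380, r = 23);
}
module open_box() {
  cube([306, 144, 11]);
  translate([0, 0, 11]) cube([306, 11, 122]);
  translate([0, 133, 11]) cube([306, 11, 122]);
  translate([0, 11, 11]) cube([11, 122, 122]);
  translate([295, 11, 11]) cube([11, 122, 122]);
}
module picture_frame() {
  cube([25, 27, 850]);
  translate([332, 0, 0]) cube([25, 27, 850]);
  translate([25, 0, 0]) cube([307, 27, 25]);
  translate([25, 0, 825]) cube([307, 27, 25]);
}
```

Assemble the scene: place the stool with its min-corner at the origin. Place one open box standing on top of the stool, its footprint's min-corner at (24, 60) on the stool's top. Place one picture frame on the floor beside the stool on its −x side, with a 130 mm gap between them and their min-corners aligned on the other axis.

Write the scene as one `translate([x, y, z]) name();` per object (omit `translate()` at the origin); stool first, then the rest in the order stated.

stool();
translate([24, 60, 403]) open_box();
translate([-487, 0, 0]) picture_frame();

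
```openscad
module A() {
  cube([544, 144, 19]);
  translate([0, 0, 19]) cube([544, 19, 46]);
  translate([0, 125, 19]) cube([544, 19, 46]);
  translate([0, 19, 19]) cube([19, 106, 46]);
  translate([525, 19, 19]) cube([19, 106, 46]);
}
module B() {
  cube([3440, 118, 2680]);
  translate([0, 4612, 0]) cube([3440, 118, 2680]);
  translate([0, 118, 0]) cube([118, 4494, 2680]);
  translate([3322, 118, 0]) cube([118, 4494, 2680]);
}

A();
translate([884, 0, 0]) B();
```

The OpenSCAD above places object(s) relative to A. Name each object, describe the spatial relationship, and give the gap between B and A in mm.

A is an open box. B is a house frame. The house frame is on the floor beside the open box on its +x side. The gap between the house frame and the open box is 340 mm.

The house frame's nearest face is 340 mm from the open box's +x face.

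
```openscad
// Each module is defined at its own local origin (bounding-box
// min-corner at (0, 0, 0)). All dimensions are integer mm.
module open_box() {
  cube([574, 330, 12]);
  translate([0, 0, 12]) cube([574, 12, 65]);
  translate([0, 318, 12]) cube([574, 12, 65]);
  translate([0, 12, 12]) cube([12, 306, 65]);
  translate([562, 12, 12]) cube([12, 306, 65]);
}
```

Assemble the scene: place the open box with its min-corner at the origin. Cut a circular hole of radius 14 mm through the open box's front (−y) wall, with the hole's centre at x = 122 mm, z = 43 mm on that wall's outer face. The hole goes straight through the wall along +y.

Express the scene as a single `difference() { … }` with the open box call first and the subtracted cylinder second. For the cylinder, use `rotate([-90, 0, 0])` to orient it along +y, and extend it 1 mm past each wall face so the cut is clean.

difference() {
  open_box();
  translate([122, -1, 43]) rotate([-90, 0, 0]) cylinder(h = 14, r = 14);
}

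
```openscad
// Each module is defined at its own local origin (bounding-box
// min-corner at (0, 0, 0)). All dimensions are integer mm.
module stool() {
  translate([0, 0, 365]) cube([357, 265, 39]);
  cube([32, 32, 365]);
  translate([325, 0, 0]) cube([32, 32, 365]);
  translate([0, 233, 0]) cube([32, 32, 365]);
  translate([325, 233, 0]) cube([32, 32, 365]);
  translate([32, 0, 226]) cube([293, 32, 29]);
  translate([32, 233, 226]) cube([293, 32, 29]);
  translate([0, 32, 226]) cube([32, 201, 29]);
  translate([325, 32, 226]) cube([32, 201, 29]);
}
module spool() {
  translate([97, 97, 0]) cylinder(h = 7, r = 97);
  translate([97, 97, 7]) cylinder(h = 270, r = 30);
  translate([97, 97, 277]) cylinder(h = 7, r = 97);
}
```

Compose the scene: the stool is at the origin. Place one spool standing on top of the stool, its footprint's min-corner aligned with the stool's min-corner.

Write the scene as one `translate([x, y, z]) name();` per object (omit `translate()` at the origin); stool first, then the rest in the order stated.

stool();
translate([0, 0, 404]) spool();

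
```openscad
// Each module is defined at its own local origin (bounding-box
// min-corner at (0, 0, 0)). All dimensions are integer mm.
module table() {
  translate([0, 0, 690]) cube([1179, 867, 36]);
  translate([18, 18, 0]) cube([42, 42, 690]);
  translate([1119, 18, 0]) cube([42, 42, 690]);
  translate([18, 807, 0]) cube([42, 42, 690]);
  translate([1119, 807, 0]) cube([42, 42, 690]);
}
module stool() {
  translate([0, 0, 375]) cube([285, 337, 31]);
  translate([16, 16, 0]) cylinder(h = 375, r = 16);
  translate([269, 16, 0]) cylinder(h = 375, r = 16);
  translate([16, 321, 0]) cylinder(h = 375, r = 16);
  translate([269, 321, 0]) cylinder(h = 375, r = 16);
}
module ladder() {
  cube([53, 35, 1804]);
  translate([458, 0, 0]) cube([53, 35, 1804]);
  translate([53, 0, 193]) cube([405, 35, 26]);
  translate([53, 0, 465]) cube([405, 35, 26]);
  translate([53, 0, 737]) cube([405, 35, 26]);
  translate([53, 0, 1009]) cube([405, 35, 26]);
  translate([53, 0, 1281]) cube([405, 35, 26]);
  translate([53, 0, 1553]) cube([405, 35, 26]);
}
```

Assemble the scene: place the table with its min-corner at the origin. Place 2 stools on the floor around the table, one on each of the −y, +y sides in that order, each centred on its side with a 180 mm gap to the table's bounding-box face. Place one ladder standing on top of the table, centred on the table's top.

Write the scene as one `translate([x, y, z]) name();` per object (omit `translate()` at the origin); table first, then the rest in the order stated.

table();
translate([447, -517, 0]) stool();
translate([447, 1047, 0]) stool();
translate([334, 416, 726]) ladder();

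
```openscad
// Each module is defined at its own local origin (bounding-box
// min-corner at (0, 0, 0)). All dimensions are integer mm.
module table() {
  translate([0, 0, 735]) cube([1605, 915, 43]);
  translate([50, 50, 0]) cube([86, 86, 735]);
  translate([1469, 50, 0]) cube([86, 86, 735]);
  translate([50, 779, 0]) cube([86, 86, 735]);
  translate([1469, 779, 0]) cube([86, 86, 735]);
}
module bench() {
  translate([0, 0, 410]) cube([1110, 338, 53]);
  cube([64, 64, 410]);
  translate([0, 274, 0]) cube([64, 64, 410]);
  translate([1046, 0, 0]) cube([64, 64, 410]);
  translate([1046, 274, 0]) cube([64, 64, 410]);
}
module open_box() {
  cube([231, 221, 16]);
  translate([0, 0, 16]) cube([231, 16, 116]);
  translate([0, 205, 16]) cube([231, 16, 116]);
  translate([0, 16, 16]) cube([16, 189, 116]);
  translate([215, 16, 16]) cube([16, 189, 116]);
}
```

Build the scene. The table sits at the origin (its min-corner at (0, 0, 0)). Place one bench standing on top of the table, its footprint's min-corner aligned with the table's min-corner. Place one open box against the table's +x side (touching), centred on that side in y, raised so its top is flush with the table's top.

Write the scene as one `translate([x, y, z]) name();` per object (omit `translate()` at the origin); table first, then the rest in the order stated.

table();
translate([0, 0, 778]) bench();
translate([1605, 347, 646]) open_box();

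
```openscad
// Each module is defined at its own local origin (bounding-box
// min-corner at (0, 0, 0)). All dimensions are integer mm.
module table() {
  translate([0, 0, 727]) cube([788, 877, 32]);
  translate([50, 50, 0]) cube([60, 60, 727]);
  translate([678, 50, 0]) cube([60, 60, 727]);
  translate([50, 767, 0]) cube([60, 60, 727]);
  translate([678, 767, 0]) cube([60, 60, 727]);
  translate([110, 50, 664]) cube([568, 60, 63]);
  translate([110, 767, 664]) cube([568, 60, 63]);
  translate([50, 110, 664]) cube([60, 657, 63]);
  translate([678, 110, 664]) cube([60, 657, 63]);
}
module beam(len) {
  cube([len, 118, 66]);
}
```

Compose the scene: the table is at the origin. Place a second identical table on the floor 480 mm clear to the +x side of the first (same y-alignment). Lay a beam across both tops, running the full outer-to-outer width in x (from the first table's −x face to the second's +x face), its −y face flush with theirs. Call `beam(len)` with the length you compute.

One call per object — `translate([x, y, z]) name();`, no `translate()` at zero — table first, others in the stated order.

table();
translate([1268, 0, 0]) table();
translate([0, 0, 759]) beam(2056);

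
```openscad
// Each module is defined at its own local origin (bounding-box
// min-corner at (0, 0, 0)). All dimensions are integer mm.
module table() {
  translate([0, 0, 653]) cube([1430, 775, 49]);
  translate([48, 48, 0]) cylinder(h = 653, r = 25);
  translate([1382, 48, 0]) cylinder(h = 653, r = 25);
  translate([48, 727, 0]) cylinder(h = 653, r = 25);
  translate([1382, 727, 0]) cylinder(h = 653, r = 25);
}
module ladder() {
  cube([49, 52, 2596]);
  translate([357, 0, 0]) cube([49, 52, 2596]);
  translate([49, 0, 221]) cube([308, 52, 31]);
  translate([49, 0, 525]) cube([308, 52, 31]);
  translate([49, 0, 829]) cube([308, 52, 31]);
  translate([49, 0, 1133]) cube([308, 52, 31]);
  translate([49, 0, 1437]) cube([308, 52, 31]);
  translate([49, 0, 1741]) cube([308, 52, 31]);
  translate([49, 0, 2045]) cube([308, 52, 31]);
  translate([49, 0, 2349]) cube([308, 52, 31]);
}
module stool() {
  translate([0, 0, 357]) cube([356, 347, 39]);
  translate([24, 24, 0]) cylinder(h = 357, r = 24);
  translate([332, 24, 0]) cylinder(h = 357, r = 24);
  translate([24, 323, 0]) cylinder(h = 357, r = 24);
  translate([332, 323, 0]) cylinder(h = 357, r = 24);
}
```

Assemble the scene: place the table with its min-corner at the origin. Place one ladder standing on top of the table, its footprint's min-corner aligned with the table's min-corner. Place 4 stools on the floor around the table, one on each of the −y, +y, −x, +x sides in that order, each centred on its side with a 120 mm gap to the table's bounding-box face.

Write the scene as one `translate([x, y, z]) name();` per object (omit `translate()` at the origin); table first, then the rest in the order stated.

table();
translate([0, 0, 702]) ladder();
translate([537, -467, 0]) stool();
translate([537, 895, 0]) stool();
translate([-476, 214, 0]) stool();
translate([1550, 214, 0]) stool();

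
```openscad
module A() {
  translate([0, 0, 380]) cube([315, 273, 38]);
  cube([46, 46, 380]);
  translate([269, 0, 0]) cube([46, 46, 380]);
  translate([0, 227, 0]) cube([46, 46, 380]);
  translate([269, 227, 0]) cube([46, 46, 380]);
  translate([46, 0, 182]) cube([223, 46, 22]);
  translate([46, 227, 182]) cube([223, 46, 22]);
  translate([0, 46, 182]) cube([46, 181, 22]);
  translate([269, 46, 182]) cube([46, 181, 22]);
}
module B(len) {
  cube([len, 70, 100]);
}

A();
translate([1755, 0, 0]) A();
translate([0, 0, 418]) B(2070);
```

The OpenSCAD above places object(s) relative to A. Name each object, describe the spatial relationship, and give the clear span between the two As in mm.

A is a stool. B is a beam. A beam spans the tops of two stools. The clear span between the two stools is 1440 mm.

Second stool starts at x = 1755; first ends at x = 315; clear span = 1755 − 315 = 1440 mm.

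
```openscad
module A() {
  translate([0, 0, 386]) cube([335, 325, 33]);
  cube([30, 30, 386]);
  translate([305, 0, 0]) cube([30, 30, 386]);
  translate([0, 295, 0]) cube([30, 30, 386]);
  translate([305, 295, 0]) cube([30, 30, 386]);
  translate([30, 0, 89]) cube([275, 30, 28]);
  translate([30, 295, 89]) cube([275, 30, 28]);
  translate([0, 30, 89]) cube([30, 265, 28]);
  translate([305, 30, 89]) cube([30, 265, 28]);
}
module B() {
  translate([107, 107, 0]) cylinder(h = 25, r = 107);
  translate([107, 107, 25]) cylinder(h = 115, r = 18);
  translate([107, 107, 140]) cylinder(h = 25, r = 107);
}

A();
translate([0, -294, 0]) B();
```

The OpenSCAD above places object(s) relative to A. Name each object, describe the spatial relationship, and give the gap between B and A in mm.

A is a stool. B is a spool. The spool is on the floor beside the stool on its −y side. The gap between the spool and the stool is 80 mm.

The spool's nearest face is 80 mm from the stool's −y face.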